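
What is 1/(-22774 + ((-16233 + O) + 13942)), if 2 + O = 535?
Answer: -1/24532 ≈ -4.0763e-5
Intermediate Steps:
O = 533 (O = -2 + 535 = 533)
1/(-22774 + ((-16233 + O) + 13942)) = 1/(-22774 + ((-16233 + 533) + 13942)) = 1/(-22774 + (-15700 + 13942)) = 1/(-22774 - 1758) = 1/(-24532) = -1/24532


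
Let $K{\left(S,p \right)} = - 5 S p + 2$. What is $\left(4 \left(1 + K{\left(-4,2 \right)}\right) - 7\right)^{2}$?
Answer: $27225$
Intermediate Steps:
$K{\left(S,p \right)} = 2 - 5 S p$ ($K{\left(S,p \right)} = - 5 S p + 2 = 2 - 5 S p$)
$\left(4 \left(1 + K{\left(-4,2 \right)}\right) - 7\right)^{2} = \left(4 \left(1 - \left(-2 - 40\right)\right) - 7\right)^{2} = \left(4 \left(1 + \left(2 + 40\right)\right) - 7\right)^{2} = \left(4 \left(1 + 42\right) - 7\right)^{2} = \left(4 \cdot 43 - 7\right)^{2} = \left(172 - 7\right)^{2} = 165^{2} = 27225$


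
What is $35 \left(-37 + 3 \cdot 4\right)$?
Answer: $-875$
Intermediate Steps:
$35 \left(-37 + 3 \cdot 4\right) = 35 \left(-37 + 12\right) = 35 \left(-25\right) = -875$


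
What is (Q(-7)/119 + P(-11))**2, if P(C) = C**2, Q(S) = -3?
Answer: 207244816/14161 ≈ 14635.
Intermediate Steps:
(Q(-7)/119 + P(-11))**2 = (-3/119 + (-11)**2)**2 = (-3*1/119 + 121)**2 = (-3/119 + 121)**2 = (14396/119)**2 = 207244816/14161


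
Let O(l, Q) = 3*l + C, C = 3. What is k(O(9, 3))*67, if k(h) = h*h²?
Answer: 1809000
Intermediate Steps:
O(l, Q) = 3 + 3*l (O(l, Q) = 3*l + 3 = 3 + 3*l)
k(h) = h³
k(O(9, 3))*67 = (3 + 3*9)³*67 = (3 + 27)³*67 = 30³*67 = 27000*67 = 1809000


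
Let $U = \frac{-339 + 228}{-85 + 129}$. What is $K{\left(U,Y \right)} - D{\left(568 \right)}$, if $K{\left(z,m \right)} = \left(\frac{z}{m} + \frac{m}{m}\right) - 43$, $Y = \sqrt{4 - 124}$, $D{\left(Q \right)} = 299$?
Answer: $-341 + \frac{37 i \sqrt{30}}{880} \approx -341.0 + 0.23029 i$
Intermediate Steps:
$Y = 2 i \sqrt{30}$ ($Y = \sqrt{-120} = 2 i \sqrt{30} \approx 10.954 i$)
$U = - \frac{111}{44} \approx -2.5227$
$K{\left(z,m \right)} = -42 + \frac{z}{m}$ ($K{\left(z,m \right)} = \left(\frac{z}{m} + 1\right) - 43 = \left(1 + \frac{z}{m}\right) - 43 = -42 + \frac{z}{m}$)
$K{\left(U,Y \right)} - D{\left(568 \right)} = \left(-42 - \frac{111}{44 \cdot 2 i \sqrt{30}}\right) - 299 = \left(-42 - \frac{111 \left(- \frac{i \sqrt{30}}{60}\right)}{44}\right) - 299 = \left(-42 + \frac{37 i \sqrt{30}}{880}\right) - 299 = -341 + \frac{37 i \sqrt{30}}{880}$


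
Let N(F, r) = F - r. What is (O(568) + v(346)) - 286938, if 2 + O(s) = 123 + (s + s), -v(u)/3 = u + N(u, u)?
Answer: -286719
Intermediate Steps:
v(u) = -3*u (v(u) = -3*(u + (u - u)) = -3*(u + 0) = -3*u)
O(s) = 121 + 2*s (O(s) = -2 + (123 + (s + s)) = -2 + (123 + 2*s) = 121 + 2*s)
(O(568) + v(346)) - 286938 = ((121 + 2*568) - 3*346) - 286938 = ((121 + 1136) - 1038) - 286938 = (1257 - 1038) - 286938 = 219 - 286938 = -286719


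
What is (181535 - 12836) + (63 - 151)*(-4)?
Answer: 169051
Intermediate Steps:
(181535 - 12836) + (63 - 151)*(-4) = 168699 - 88*(-4) = 168699 + 352 = 169051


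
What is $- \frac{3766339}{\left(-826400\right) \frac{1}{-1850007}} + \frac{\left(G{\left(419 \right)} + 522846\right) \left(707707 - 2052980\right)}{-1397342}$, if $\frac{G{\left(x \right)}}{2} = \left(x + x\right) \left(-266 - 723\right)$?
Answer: $- \frac{5498919383287883083}{577381714400} \approx -9.5239 \cdot 10^{6}$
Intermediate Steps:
$G{\left(x \right)} = - 3956 x$ ($G{\left(x \right)} = 2 \left(x + x\right) \left(-266 - 723\right) = 2 \cdot 2 x \left(-989\right) = 2 \left(- 1978 x\right) = - 3956 x$)
$- \frac{3766339}{\left(-826400\right) \frac{1}{-1850007}} + \frac{\left(G{\left(419 \right)} + 522846\right) \left(707707 - 2052980\right)}{-1397342} = - \frac{3766339}{\left(-826400\right) \frac{1}{-1850007}} + \frac{\left(\left(-3956\right) 419 + 522846\right) \left(707707 - 2052980\right)}{-1397342} = - \frac{3766339}{\left(-826400\right) \left(- \frac{1}{1850007}\right)} + \left(-1657564 + 522846\right) \left(-1345273\right) \left(- \frac{1}{1397342}\right) = - \frac{3766339}{\frac{826400}{1850007}} + \left(-1134718\right) \left(-1345273\right) \left(- \frac{1}{1397342}\right) = \left(-3766339\right) \frac{1850007}{826400} + 1526505488014 \left(- \frac{1}{1397342}\right) = - \frac{6967753514373}{826400} - \frac{763252744007}{698671} = - \frac{5498919383287883083}{577381714400}$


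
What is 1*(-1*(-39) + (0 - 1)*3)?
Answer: 36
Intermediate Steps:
1*(-1*(-39) + (0 - 1)*3) = 1*(39 - 1*3) = 1*(39 - 3) = 1*36 = 36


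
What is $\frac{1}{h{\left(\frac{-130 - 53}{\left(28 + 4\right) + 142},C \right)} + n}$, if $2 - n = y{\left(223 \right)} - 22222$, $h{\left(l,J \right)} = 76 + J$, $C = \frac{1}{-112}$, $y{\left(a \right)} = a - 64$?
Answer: $\frac{112}{2479791} \approx 4.5165 \cdot 10^{-5}$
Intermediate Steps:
$y{\left(a \right)} = -64 + a$ ($y{\left(a \right)} = a - 64 = -64 + a$)
$C = - \frac{1}{112} \approx -0.0089286$
$n = 22065$ ($n = 2 - \left(\left(-64 + 223\right) - 22222\right) = 2 - \left(159 - 22222\right) = 2 - -22063 = 2 + 22063 = 22065$)
$\frac{1}{h{\left(\frac{-130 - 53}{\left(28 + 4\right) + 142},C \right)} + n} = \frac{1}{\left(76 - \frac{1}{112}\right) + 22065} = \frac{1}{\frac{8511}{112} + 22065} = \frac{1}{\frac{2479791}{112}} = \frac{112}{2479791}$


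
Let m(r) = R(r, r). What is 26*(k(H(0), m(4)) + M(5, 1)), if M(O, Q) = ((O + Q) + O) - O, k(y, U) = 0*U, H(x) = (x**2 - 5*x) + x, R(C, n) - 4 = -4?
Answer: 156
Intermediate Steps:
R(C, n) = 0 (R(C, n) = 4 - 4 = 0)
m(r) = 0
H(x) = x**2 - 4*x
k(y, U) = 0
M(O, Q) = O + Q (M(O, Q) = (Q + 2*O) - O = O + Q)
26*(k(H(0), m(4)) + M(5, 1)) = 26*(0 + (5 + 1)) = 26*(0 + 6) = 26*6 = 156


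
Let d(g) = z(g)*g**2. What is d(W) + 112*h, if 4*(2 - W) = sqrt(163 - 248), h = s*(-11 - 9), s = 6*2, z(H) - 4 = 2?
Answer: -215103/8 - 6*I*sqrt(85) ≈ -26888.0 - 55.317*I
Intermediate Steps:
z(H) = 6 (z(H) = 4 + 2 = 6)
s = 12
h = -240 (h = 12*(-11 - 9) = 12*(-20) = -240)
W = 2 - I*sqrt(85)/4 (W = 2 - sqrt(163 - 248)/4 = 2 - I*sqrt(85)/4 ≈ 2.0 - 2.3049*I)
d(g) = 6*g**2
d(W) + 112*h = 6*(2 - I*sqrt(85)/4)**2 + 112*(-240) = 6*(2 - I*sqrt(85)/4)**2 - 26880 = -26880 + 6*(2 - I*sqrt(85)/4)**2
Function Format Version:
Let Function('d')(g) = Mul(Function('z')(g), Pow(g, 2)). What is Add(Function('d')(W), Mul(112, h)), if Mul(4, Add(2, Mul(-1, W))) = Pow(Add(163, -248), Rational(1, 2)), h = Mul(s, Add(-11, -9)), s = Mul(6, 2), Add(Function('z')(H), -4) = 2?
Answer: Add(Rational(-215103, 8), Mul(-6, I, Pow(85, Rational(1, 2)))) ≈ Add(-26888., Mul(-55.317, I))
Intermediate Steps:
Function('z')(H) = 6 (Function('z')(H) = Add(4, 2) = 6)
s = 12
h = -240 (h = Mul(12, Add(-11, -9)) = Mul(12, -20) = -240)
W = Add(2, Mul(Rational(-1, 4), I, Pow(85, Rational(1, 2)))) (W = Add(2, Mul(Rational(-1, 4), Pow(Add(163, -248), Rational(1, 2)))) = Add(2, Mul(Rational(-1, 4), Pow(-85, Rational(1, 2)))) = Add(2, Mul(Rational(-1, 4), Mul(I, Pow(85, Rational(1, 2))))) = Add(2, Mul(Rational(-1, 4), I, Pow(85, Rational(1, 2)))) ≈ Add(2.0000, Mul(-2.3049, I)))
Function('d')(g) = Mul(6, Pow(g, 2))
Add(Function('d')(W), Mul(112, h)) = Add(Mul(6, Pow(Add(2, Mul(Rational(-1, 4), I, Pow(85, Rational(1, 2)))), 2)), Mul(112, -240)) = Add(Mul(6, Pow(Add(2, Mul(Rational(-1, 4), I, Pow(85, Rational(1, 2)))), 2)), -26880) = Add(-26880, Mul(6, Pow(Add(2, Mul(Rational(-1, 4), I, Pow(85, Rational(1, 2)))), 2)))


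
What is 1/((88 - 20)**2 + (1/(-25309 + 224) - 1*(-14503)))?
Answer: 25085/479800794 ≈ 5.2282e-5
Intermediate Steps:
1/((88 - 20)**2 + (1/(-25309 + 224) - 1*(-14503))) = 1/(68**2 + (1/(-25085) + 14503)) = 1/(4624 + (-1/25085 + 14503)) = 1/(4624 + 363807754/25085) = 1/(479800794/25085) = 25085/479800794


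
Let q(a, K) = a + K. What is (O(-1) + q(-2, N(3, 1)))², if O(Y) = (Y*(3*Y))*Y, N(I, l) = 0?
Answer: 25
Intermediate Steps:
O(Y) = 3*Y³ (O(Y) = (3*Y²)*Y = 3*Y³)
q(a, K) = K + a
(O(-1) + q(-2, N(3, 1)))² = (3*(-1)³ + (0 - 2))² = (3*(-1) - 2)² = (-3 - 2)² = (-5)² = 25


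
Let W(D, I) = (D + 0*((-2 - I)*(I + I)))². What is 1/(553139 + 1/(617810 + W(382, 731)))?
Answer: 763734/422451061027 ≈ 1.8079e-6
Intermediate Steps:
W(D, I) = D² (W(D, I) = (D + 0*((-2 - I)*(2*I)))² = (D + 0*(2*I*(-2 - I)))² = (D + 0)² = D²)
1/(553139 + 1/(617810 + W(382, 731))) = 1/(553139 + 1/(617810 + 382²)) = 1/(553139 + 1/(617810 + 145924)) = 1/(553139 + 1/763734) = 1/(422451061027/763734) = 763734/422451061027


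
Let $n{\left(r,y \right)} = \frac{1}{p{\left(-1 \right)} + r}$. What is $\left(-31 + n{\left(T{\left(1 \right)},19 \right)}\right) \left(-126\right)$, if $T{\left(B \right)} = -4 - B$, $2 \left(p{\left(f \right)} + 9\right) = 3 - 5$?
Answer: $\frac{19572}{5} \approx 3914.4$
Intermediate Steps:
$p{\left(f \right)} = -10$ ($p{\left(f \right)} = -9 + \frac{3 - 5}{2} = -9 + \frac{1}{2} \left(-2\right) = -9 - 1 = -10$)
$n{\left(r,y \right)} = \frac{1}{-10 + r}$
$\left(-31 + n{\left(T{\left(1 \right)},19 \right)}\right) \left(-126\right) = \left(-31 + \frac{1}{-10 - 5}\right) \left(-126\right) = \left(-31 + \frac{1}{-15}\right) \left(-126\right) = \left(-31 - \frac{1}{15}\right) \left(-126\right) = \left(- \frac{466}{15}\right) \left(-126\right) = \frac{19572}{5}$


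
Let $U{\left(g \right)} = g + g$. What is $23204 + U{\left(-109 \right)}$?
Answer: $22986$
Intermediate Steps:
$U{\left(g \right)} = 2 g$
$23204 + U{\left(-109 \right)} = 23204 + 2 \left(-109\right) = 23204 - 218 = 22986$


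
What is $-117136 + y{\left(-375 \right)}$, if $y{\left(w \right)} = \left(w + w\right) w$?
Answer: $164114$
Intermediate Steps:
$y{\left(w \right)} = 2 w^{2}$ ($y{\left(w \right)} = 2 w w = 2 w^{2}$)
$-117136 + y{\left(-375 \right)} = -117136 + 2 \left(-375\right)^{2} = -117136 + 2 \cdot 140625 = -117136 + 281250 = 164114$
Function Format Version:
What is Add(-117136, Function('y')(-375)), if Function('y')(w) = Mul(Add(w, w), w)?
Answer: 164114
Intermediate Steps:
Function('y')(w) = Mul(2, Pow(w, 2)) (Function('y')(w) = Mul(Mul(2, w), w) = Mul(2, Pow(w, 2)))
Add(-117136, Function('y')(-375)) = Add(-117136, Mul(2, Pow(-375, 2))) = Add(-117136, Mul(2, 140625)) = Add(-117136, 281250) = 164114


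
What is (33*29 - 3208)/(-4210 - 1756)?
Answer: 2251/5966 ≈ 0.37730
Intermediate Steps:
(33*29 - 3208)/(-4210 - 1756) = (957 - 3208)/(-5966) = -2251*(-1/5966) = 2251/5966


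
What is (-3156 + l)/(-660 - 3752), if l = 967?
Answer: 2189/4412 ≈ 0.49615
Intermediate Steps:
(-3156 + l)/(-660 - 3752) = (-3156 + 967)/(-660 - 3752) = -2189/(-4412) = -2189*(-1/4412) = 2189/4412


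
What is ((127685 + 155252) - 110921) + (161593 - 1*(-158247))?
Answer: 491856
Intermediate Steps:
((127685 + 155252) - 110921) + (161593 - 1*(-158247)) = (282937 - 110921) + (161593 + 158247) = 172016 + 319840 = 491856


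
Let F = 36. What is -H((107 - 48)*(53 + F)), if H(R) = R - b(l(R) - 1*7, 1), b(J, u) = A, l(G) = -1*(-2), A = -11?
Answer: -5262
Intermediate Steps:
l(G) = 2
b(J, u) = -11
H(R) = 11 + R (H(R) = R - 1*(-11) = R + 11 = 11 + R)
-H((107 - 48)*(53 + F)) = -(11 + (107 - 48)*(53 + 36)) = -(11 + 59*89) = -(11 + 5251) = -1*5262 = -5262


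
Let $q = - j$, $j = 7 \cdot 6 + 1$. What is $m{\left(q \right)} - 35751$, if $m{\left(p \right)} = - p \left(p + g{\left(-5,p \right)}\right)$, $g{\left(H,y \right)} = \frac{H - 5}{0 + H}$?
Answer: $-37514$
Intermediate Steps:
$j = 43$ ($j = 42 + 1 = 43$)
$q = -43$ ($q = \left(-1\right) 43 = -43$)
$g{\left(H,y \right)} = \frac{-5 + H}{H}$
$m{\left(p \right)} = - p \left(2 + p\right)$ ($m{\left(p \right)} = - p \left(p + \frac{-5 - 5}{-5}\right) = - p \left(p - -2\right) = - p \left(p + 2\right) = - p \left(2 + p\right)$)
$m{\left(q \right)} - 35751 = \left(-1\right) \left(-43\right) \left(2 - 43\right) - 35751 = \left(-1\right) \left(-43\right) \left(-41\right) - 35751 = -1763 - 35751 = -37514$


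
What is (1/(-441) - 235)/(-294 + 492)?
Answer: -51818/43659 ≈ -1.1869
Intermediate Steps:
(1/(-441) - 235)/(-294 + 492) = (-1/441 - 235)/198 = -103636/441*1/198 = -51818/43659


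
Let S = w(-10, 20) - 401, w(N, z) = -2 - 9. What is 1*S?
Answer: -412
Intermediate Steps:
w(N, z) = -11
S = -412 (S = -11 - 401 = -412)
1*S = 1*(-412) = -412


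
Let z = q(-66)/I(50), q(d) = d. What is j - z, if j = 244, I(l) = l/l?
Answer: 310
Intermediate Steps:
I(l) = 1
z = -66 (z = -66/1 = -66*1 = -66)
j - z = 244 - 1*(-66) = 244 + 66 = 310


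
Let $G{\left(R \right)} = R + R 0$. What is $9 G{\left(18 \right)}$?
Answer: $162$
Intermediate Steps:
$G{\left(R \right)} = R$ ($G{\left(R \right)} = R + 0 = R$)
$9 G{\left(18 \right)} = 9 \cdot 18 = 162$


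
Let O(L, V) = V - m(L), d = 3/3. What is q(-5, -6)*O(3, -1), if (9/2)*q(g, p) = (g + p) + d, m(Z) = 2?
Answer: 20/3 ≈ 6.6667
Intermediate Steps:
d = 1 (d = 3*(⅓) = 1)
O(L, V) = -2 + V (O(L, V) = V - 1*2 = V - 2 = -2 + V)
q(g, p) = 2/9 + 2*g/9 + 2*p/9 (q(g, p) = 2*((g + p) + 1)/9 = 2*(1 + g + p)/9 = 2/9 + 2*g/9 + 2*p/9)
q(-5, -6)*O(3, -1) = (2/9 + (2/9)*(-5) + (2/9)*(-6))*(-2 - 1) = (2/9 - 10/9 - 4/3)*(-3) = -20/9*(-3) = 20/3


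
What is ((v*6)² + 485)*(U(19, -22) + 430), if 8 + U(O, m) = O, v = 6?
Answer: 785421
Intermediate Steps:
U(O, m) = -8 + O
((v*6)² + 485)*(U(19, -22) + 430) = ((6*6)² + 485)*((-8 + 19) + 430) = (36² + 485)*(11 + 430) = (1296 + 485)*441 = 1781*441 = 785421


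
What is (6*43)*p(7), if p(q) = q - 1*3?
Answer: 1032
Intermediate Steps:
p(q) = -3 + q (p(q) = q - 3 = -3 + q)
(6*43)*p(7) = (6*43)*(-3 + 7) = 258*4 = 1032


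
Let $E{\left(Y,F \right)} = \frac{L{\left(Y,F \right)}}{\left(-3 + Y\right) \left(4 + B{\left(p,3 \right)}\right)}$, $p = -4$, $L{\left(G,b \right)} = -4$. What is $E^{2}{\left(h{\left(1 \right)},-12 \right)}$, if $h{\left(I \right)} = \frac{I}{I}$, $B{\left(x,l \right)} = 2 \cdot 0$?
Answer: $\frac{1}{4} \approx 0.25$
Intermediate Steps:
$B{\left(x,l \right)} = 0$
$h{\left(I \right)} = 1$
$E{\left(Y,F \right)} = - \frac{4}{-12 + 4 Y}$ ($E{\left(Y,F \right)} = - \frac{4}{\left(-3 + Y\right) \left(4 + 0\right)} = - \frac{4}{\left(-3 + Y\right) 4} = - \frac{4}{-12 + 4 Y}$)
$E^{2}{\left(h{\left(1 \right)},-12 \right)} = \left(- \frac{1}{-3 + 1}\right)^{2} = \left(- \frac{1}{-2}\right)^{2} = \left(\left(-1\right) \left(- \frac{1}{2}\right)\right)^{2} = \left(\frac{1}{2}\right)^{2} = \frac{1}{4}$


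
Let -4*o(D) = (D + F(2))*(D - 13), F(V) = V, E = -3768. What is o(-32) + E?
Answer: -8211/2 ≈ -4105.5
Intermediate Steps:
o(D) = -(-13 + D)*(2 + D)/4 (o(D) = -(D + 2)*(D - 13)/4 = -(2 + D)*(-13 + D)/4 = -(-13 + D)*(2 + D)/4)
o(-32) + E = (13/2 - ¼*(-32)² + (11/4)*(-32)) - 3768 = (13/2 - ¼*1024 - 88) - 3768 = (13/2 - 256 - 88) - 3768 = -675/2 - 3768 = -8211/2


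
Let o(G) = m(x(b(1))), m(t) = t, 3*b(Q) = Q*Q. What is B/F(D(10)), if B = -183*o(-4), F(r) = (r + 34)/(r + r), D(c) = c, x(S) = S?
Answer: -305/11 ≈ -27.727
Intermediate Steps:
b(Q) = Q²/3 (b(Q) = (Q*Q)/3 = Q²/3)
o(G) = ⅓ (o(G) = (⅓)*1² = (⅓)*1 = ⅓)
F(r) = (34 + r)/(2*r) (F(r) = (34 + r)/((2*r)) = (34 + r)*(1/(2*r)) = (34 + r)/(2*r))
B = -61 (B = -183*⅓ = -61)
B/F(D(10)) = -61*20/(34 + 10) = -61/((½)*(⅒)*44) = -61/11/5 = -61*5/11 = -305/11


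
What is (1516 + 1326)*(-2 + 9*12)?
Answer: 301252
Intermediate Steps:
(1516 + 1326)*(-2 + 9*12) = 2842*(-2 + 108) = 2842*106 = 301252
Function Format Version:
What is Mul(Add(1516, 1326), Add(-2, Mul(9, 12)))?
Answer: 301252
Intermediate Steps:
Mul(Add(1516, 1326), Add(-2, Mul(9, 12))) = Mul(2842, Add(-2, 108)) = Mul(2842, 106) = 301252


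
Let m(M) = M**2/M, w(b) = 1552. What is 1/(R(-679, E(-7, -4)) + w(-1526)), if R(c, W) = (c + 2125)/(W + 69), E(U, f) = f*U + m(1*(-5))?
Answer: 46/72115 ≈ 0.00063787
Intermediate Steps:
m(M) = M
E(U, f) = -5 + U*f (E(U, f) = f*U + 1*(-5) = U*f - 5 = -5 + U*f)
R(c, W) = (2125 + c)/(69 + W)
1/(R(-679, E(-7, -4)) + w(-1526)) = 1/((2125 - 679)/(69 + (-5 - 7*(-4))) + 1552) = 1/(1446/(69 + (-5 + 28)) + 1552) = 1/(1446/(69 + 23) + 1552) = 1/(1446/92 + 1552) = 1/((1/92)*1446 + 1552) = 1/(723/46 + 1552) = 1/(72115/46) = 46/72115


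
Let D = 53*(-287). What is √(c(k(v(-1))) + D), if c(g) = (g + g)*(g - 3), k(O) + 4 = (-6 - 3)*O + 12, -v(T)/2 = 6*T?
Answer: √5389 ≈ 73.410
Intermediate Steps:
v(T) = -12*T
k(O) = 8 - 9*O (k(O) = -4 + ((-6 - 3)*O + 12) = -4 + (-9*O + 12) = -4 + (12 - 9*O) = 8 - 9*O)
D = -15211
c(g) = 2*g*(-3 + g) (c(g) = (2*g)*(-3 + g) = 2*g*(-3 + g))
√(c(k(v(-1))) + D) = √(2*(8 - (-108)*(-1))*(-3 + (8 - (-108)*(-1))) - 15211) = √(2*(8 - 9*12)*(-3 + (8 - 9*12)) - 15211) = √(2*(8 - 108)*(-3 + (8 - 108)) - 15211) = √(2*(-100)*(-3 - 100) - 15211) = √(2*(-100)*(-103) - 15211) = √(20600 - 15211) = √5389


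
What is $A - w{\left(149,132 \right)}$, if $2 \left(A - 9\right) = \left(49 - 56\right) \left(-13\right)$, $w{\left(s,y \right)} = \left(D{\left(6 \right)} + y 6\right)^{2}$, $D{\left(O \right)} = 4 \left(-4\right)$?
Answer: $- \frac{1204243}{2} \approx -6.0212 \cdot 10^{5}$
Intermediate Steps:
$D{\left(O \right)} = -16$
$w{\left(s,y \right)} = \left(-16 + 6 y\right)^{2}$ ($w{\left(s,y \right)} = \left(-16 + y 6\right)^{2} = \left(-16 + 6 y\right)^{2}$)
$A = \frac{109}{2}$ ($A = 9 + \frac{\left(49 - 56\right) \left(-13\right)}{2} = 9 + \frac{\left(-7\right) \left(-13\right)}{2} = 9 + \frac{1}{2} \cdot 91 = 9 + \frac{91}{2} = \frac{109}{2} \approx 54.5$)
$A - w{\left(149,132 \right)} = \frac{109}{2} - 4 \left(-8 + 3 \cdot 132\right)^{2} = \frac{109}{2} - 4 \left(-8 + 396\right)^{2} = \frac{109}{2} - 4 \cdot 388^{2} = \frac{109}{2} - 4 \cdot 150544 = \frac{109}{2} - 602176 = - \frac{1204243}{2}$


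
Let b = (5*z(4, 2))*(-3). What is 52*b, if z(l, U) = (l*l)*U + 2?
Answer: -26520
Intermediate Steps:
z(l, U) = 2 + U*l² (z(l, U) = l²*U + 2 = U*l² + 2 = 2 + U*l²)
b = -510 (b = (5*(2 + 2*4²))*(-3) = (5*(2 + 2*16))*(-3) = (5*(2 + 32))*(-3) = (5*34)*(-3) = 170*(-3) = -510)
52*b = 52*(-510) = -26520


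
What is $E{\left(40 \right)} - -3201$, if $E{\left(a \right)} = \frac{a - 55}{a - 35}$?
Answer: $3198$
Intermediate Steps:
$E{\left(a \right)} = \frac{-55 + a}{-35 + a}$
$E{\left(40 \right)} - -3201 = \frac{-55 + 40}{-35 + 40} - -3201 = \frac{1}{5} \left(-15\right) + 3201 = -3 + 3201 = 3198$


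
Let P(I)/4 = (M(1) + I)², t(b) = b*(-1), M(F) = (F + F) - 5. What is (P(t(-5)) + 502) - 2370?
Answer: -1852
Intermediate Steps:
M(F) = -5 + 2*F (M(F) = 2*F - 5 = -5 + 2*F)
t(b) = -b
P(I) = 4*(-3 + I)² (P(I) = 4*((-5 + 2*1) + I)² = 4*((-5 + 2) + I)² = 4*(-3 + I)²)
(P(t(-5)) + 502) - 2370 = (4*(-3 - 1*(-5))² + 502) - 2370 = (4*(-3 + 5)² + 502) - 2370 = (4*2² + 502) - 2370 = (4*4 + 502) - 2370 = (16 + 502) - 2370 = 518 - 2370 = -1852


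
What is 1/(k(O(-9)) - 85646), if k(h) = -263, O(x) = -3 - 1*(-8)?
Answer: -1/85909 ≈ -1.1640e-5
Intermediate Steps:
O(x) = 5 (O(x) = -3 + 8 = 5)
1/(k(O(-9)) - 85646) = 1/(-263 - 85646) = 1/(-85909) = -1/85909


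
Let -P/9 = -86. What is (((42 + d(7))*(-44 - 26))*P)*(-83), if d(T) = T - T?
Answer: 188871480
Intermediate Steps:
P = 774 (P = -9*(-86) = 774)
d(T) = 0
(((42 + d(7))*(-44 - 26))*P)*(-83) = (((42 + 0)*(-44 - 26))*774)*(-83) = ((42*(-70))*774)*(-83) = -2940*774*(-83) = -2275560*(-83) = 188871480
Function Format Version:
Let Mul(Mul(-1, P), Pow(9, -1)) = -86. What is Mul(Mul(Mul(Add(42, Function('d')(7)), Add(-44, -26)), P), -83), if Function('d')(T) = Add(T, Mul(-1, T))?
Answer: 188871480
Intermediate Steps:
P = 774 (P = Mul(-9, -86) = 774)
Function('d')(T) = 0
Mul(Mul(Mul(Add(42, Function('d')(7)), Add(-44, -26)), P), -83) = Mul(Mul(Mul(Add(42, 0), Add(-44, -26)), 774), -83) = Mul(Mul(Mul(42, -70), 774), -83) = Mul(Mul(-2940, 774), -83) = Mul(-2275560, -83) = 188871480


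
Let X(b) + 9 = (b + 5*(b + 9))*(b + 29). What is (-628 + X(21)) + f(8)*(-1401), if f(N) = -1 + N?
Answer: -1894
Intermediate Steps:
X(b) = -9 + (29 + b)*(45 + 6*b) (X(b) = -9 + (b + 5*(b + 9))*(b + 29) = -9 + (b + 5*(9 + b))*(29 + b) = -9 + (b + (45 + 5*b))*(29 + b) = -9 + (45 + 6*b)*(29 + b) = -9 + (29 + b)*(45 + 6*b))
(-628 + X(21)) + f(8)*(-1401) = (-628 + (1296 + 6*21² + 219*21)) + (-1 + 8)*(-1401) = (-628 + (1296 + 6*441 + 4599)) + 7*(-1401) = (-628 + (1296 + 2646 + 4599)) - 9807 = (-628 + 8541) - 9807 = 7913 - 9807 = -1894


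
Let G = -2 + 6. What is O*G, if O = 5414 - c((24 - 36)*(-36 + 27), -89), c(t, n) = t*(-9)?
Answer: 25544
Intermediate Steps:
c(t, n) = -9*t
G = 4
O = 6386 (O = 5414 - (-9)*(24 - 36)*(-36 + 27) = 5414 - (-9)*(-12*(-9)) = 5414 - (-9)*108 = 5414 - 1*(-972) = 5414 + 972 = 6386)
O*G = 6386*4 = 25544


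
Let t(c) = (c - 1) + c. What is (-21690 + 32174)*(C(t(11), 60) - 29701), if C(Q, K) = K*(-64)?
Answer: -351643844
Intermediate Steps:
t(c) = -1 + 2*c (t(c) = (-1 + c) + c = -1 + 2*c)
C(Q, K) = -64*K
(-21690 + 32174)*(C(t(11), 60) - 29701) = (-21690 + 32174)*(-64*60 - 29701) = 10484*(-3840 - 29701) = 10484*(-33541) = -351643844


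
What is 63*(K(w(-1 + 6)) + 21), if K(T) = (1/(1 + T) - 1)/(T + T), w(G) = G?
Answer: 5271/4 ≈ 1317.8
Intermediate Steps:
K(T) = (-1 + 1/(1 + T))/(2*T) (K(T) = (-1 + 1/(1 + T))/((2*T)) = (-1 + 1/(1 + T))*(1/(2*T)) = (-1 + 1/(1 + T))/(2*T))
63*(K(w(-1 + 6)) + 21) = 63*(-1/(2 + 2*(-1 + 6)) + 21) = 63*(-1/(2 + 2*5) + 21) = 63*(-1/(2 + 10) + 21) = 63*(-1/12 + 21) = 63*(251/12) = 5271/4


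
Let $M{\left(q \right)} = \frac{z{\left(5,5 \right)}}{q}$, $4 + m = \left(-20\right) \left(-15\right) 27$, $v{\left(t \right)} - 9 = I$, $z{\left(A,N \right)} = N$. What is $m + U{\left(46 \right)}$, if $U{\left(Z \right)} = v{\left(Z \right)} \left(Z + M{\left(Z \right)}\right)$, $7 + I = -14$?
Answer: $\frac{173482}{23} \approx 7542.7$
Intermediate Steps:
$I = -21$ ($I = -7 - 14 = -21$)
$v{\left(t \right)} = -12$ ($v{\left(t \right)} = 9 - 21 = -12$)
$m = 8096$ ($m = -4 + \left(-20\right) \left(-15\right) 27 = -4 + 300 \cdot 27 = -4 + 8100 = 8096$)
$M{\left(q \right)} = \frac{5}{q}$
$U{\left(Z \right)} = - \frac{60}{Z} - 12 Z$ ($U{\left(Z \right)} = - 12 \left(Z + \frac{5}{Z}\right) = - \frac{60}{Z} - 12 Z$)
$m + U{\left(46 \right)} = 8096 - \left(552 + \frac{60}{46}\right) = 8096 - \frac{12726}{23} = \frac{173482}{23}$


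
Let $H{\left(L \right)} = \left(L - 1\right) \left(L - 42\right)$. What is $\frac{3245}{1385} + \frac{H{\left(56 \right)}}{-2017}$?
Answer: $\frac{1095743}{558709} \approx 1.9612$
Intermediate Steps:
$H{\left(L \right)} = \left(-1 + L\right) \left(-42 + L\right)$
$\frac{3245}{1385} + \frac{H{\left(56 \right)}}{-2017} = \frac{3245}{1385} + \frac{42 + 56^{2} - 2408}{-2017} = 3245 \cdot \frac{1}{1385} + \left(42 + 3136 - 2408\right) \left(- \frac{1}{2017}\right) = \frac{649}{277} + 770 \left(- \frac{1}{2017}\right) = \frac{649}{277} - \frac{770}{2017} = \frac{1095743}{558709}$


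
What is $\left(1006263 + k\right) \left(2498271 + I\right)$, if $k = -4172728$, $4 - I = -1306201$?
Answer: $-12046740097340$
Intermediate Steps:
$I = 1306205$ ($I = 4 - -1306201 = 4 + 1306201 = 1306205$)
$\left(1006263 + k\right) \left(2498271 + I\right) = \left(1006263 - 4172728\right) \left(2498271 + 1306205\right) = \left(-3166465\right) 3804476 = -12046740097340$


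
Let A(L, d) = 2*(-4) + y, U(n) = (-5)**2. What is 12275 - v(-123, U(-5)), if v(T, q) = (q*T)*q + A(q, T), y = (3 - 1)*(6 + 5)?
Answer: 89136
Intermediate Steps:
U(n) = 25
y = 22 (y = 2*11 = 22)
A(L, d) = 14 (A(L, d) = 2*(-4) + 22 = -8 + 22 = 14)
v(T, q) = 14 + T*q**2 (v(T, q) = (q*T)*q + 14 = (T*q)*q + 14 = T*q**2 + 14 = 14 + T*q**2)
12275 - v(-123, U(-5)) = 12275 - (14 - 123*25**2) = 12275 - (14 - 123*625) = 12275 - (14 - 76875) = 12275 - 1*(-76861) = 12275 + 76861 = 89136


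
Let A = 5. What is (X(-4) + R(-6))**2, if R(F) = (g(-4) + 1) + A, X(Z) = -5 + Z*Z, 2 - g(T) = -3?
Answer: 484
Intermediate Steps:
g(T) = 5 (g(T) = 2 - 1*(-3) = 2 + 3 = 5)
X(Z) = -5 + Z**2
R(F) = 11 (R(F) = (5 + 1) + 5 = 6 + 5 = 11)
(X(-4) + R(-6))**2 = ((-5 + (-4)**2) + 11)**2 = ((-5 + 16) + 11)**2 = (11 + 11)**2 = 22**2 = 484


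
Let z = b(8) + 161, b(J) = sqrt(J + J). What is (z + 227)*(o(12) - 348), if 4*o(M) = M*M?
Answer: -122304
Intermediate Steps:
o(M) = M**2/4 (o(M) = (M*M)/4 = M**2/4)
b(J) = sqrt(2)*sqrt(J) (b(J) = sqrt(2*J) = sqrt(2)*sqrt(J))
z = 165 (z = sqrt(2)*sqrt(8) + 161 = sqrt(2)*(2*sqrt(2)) + 161 = 4 + 161 = 165)
(z + 227)*(o(12) - 348) = (165 + 227)*((1/4)*12**2 - 348) = 392*((1/4)*144 - 348) = 392*(36 - 348) = 392*(-312) = -122304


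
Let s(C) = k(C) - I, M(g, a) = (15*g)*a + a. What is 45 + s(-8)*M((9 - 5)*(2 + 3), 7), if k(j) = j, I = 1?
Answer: -18918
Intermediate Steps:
M(g, a) = a + 15*a*g (M(g, a) = 15*a*g + a = a + 15*a*g)
s(C) = -1 + C (s(C) = C - 1*1 = C - 1 = -1 + C)
45 + s(-8)*M((9 - 5)*(2 + 3), 7) = 45 + (-1 - 8)*(7*(1 + 15*((9 - 5)*(2 + 3)))) = 45 - 63*(1 + 15*(4*5)) = 45 - 63*(1 + 15*20) = 45 - 63*(1 + 300) = 45 - 63*301 = 45 - 9*2107 = 45 - 18963 = -18918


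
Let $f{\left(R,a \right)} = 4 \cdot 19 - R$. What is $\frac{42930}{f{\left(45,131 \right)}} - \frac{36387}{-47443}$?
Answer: $\frac{2037855987}{1470733} \approx 1385.6$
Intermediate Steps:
$f{\left(R,a \right)} = 76 - R$
$\frac{42930}{f{\left(45,131 \right)}} - \frac{36387}{-47443} = \frac{42930}{76 - 45} - \frac{36387}{-47443} = \frac{42930}{76 - 45} - - \frac{36387}{47443} = \frac{42930}{31} + \frac{36387}{47443} = \frac{2037855987}{1470733}$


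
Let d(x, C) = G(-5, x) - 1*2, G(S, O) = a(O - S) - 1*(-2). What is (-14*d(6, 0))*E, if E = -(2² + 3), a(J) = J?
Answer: 1078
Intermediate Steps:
G(S, O) = 2 + O - S (G(S, O) = (O - S) - 1*(-2) = (O - S) + 2 = 2 + O - S)
E = -7 (E = -(4 + 3) = -1*7 = -7)
d(x, C) = 5 + x (d(x, C) = (2 + x - 1*(-5)) - 1*2 = (2 + x + 5) - 2 = (7 + x) - 2 = 5 + x)
(-14*d(6, 0))*E = -14*(5 + 6)*(-7) = -14*11*(-7) = -154*(-7) = 1078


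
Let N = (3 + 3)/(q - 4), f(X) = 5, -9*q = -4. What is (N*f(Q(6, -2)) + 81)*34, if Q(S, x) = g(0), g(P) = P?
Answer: 19737/8 ≈ 2467.1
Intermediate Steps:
Q(S, x) = 0
q = 4/9 (q = -⅑*(-4) = 4/9 ≈ 0.44444)
N = -27/16 (N = (3 + 3)/(4/9 - 4) = 6/(-32/9) = 6*(-9/32) = -27/16 ≈ -1.6875)
(N*f(Q(6, -2)) + 81)*34 = (-27/16*5 + 81)*34 = (-135/16 + 81)*34 = (1161/16)*34 = 19737/8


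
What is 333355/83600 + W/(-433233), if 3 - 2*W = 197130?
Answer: 16231823/3850960 ≈ 4.2150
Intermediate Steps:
W = -197127/2 (W = 3/2 - ½*197130 = 3/2 - 98565 = -197127/2 ≈ -98564.)
333355/83600 + W/(-433233) = 333355/83600 - 197127/2/(-433233) = 333355*(1/83600) - 197127/2*(-1/433233) = 319/80 + 21903/96274 = 16231823/3850960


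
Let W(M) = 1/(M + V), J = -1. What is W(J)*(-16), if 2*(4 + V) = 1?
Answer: 32/9 ≈ 3.5556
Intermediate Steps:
V = -7/2 (V = -4 + (½)*1 = -4 + ½ = -7/2 ≈ -3.5000)
W(M) = 1/(-7/2 + M) (W(M) = 1/(M - 7/2) = 1/(-7/2 + M))
W(J)*(-16) = (2/(-7 + 2*(-1)))*(-16) = (2/(-7 - 2))*(-16) = (2/(-9))*(-16) = (2*(-⅑))*(-16) = -2/9*(-16) = 32/9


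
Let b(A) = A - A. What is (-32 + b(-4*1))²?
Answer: 1024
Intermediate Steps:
b(A) = 0
(-32 + b(-4*1))² = (-32 + 0)² = (-32)² = 1024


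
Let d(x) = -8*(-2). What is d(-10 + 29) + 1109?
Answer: 1125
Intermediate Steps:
d(x) = 16
d(-10 + 29) + 1109 = 16 + 1109 = 1125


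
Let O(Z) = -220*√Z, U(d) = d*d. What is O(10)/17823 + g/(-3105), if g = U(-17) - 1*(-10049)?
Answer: -3446/1035 - 220*√10/17823 ≈ -3.3685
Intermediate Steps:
U(d) = d²
g = 10338 (g = (-17)² - 1*(-10049) = 289 + 10049 = 10338)
O(10)/17823 + g/(-3105) = -220*√10/17823 + 10338/(-3105) = -220*√10*(1/17823) + 10338*(-1/3105) = -220*√10/17823 - 3446/1035 = -3446/1035 - 220*√10/17823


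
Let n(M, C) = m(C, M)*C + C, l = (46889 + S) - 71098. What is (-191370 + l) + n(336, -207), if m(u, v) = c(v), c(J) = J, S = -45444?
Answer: -330782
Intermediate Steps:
m(u, v) = v
l = -69653 (l = (46889 - 45444) - 71098 = 1445 - 71098 = -69653)
n(M, C) = C + C*M (n(M, C) = M*C + C = C*M + C = C + C*M)
(-191370 + l) + n(336, -207) = (-191370 - 69653) - 207*(1 + 336) = -261023 - 207*337 = -261023 - 69759 = -330782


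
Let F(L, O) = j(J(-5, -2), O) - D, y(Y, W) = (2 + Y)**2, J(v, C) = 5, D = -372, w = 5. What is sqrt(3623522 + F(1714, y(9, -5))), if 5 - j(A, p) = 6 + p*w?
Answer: 2*sqrt(905822) ≈ 1903.5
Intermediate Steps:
j(A, p) = -1 - 5*p (j(A, p) = 5 - (6 + p*5) = 5 - (6 + 5*p) = 5 + (-6 - 5*p) = -1 - 5*p)
F(L, O) = 371 - 5*O (F(L, O) = (-1 - 5*O) - 1*(-372) = (-1 - 5*O) + 372 = 371 - 5*O)
sqrt(3623522 + F(1714, y(9, -5))) = sqrt(3623522 + (371 - 5*(2 + 9)**2)) = sqrt(3623522 + (371 - 5*11**2)) = sqrt(3623522 + (371 - 5*121)) = sqrt(3623522 + (371 - 605)) = sqrt(3623522 - 234) = sqrt(3623288) = 2*sqrt(905822)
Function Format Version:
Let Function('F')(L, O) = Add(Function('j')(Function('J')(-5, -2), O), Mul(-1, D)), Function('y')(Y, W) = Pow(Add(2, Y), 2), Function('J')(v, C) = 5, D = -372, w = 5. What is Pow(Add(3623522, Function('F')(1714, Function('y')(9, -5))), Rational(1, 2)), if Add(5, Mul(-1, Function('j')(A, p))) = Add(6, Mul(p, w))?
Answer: Mul(2, Pow(905822, Rational(1, 2))) ≈ 1903.5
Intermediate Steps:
Function('j')(A, p) = Add(-1, Mul(-5, p)) (Function('j')(A, p) = Add(5, Mul(-1, Add(6, Mul(p, 5)))) = Add(5, Mul(-1, Add(6, Mul(5, p)))) = Add(5, Add(-6, Mul(-5, p))) = Add(-1, Mul(-5, p)))
Function('F')(L, O) = Add(371, Mul(-5, O)) (Function('F')(L, O) = Add(Add(-1, Mul(-5, O)), Mul(-1, -372)) = Add(Add(-1, Mul(-5, O)), 372) = Add(371, Mul(-5, O)))
Pow(Add(3623522, Function('F')(1714, Function('y')(9, -5))), Rational(1, 2)) = Pow(Add(3623522, Add(371, Mul(-5, Pow(Add(2, 9), 2)))), Rational(1, 2)) = Pow(Add(3623522, Add(371, Mul(-5, Pow(11, 2)))), Rational(1, 2)) = Pow(Add(3623522, Add(371, Mul(-5, 121))), Rational(1, 2)) = Pow(Add(3623522, Add(371, -605)), Rational(1, 2)) = Pow(Add(3623522, -234), Rational(1, 2)) = Pow(3623288, Rational(1, 2)) = Mul(2, Pow(905822, Rational(1, 2)))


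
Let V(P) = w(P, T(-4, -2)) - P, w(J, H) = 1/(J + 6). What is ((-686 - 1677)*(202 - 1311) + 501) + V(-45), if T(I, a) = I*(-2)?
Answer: 102223406/39 ≈ 2.6211e+6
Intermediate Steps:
T(I, a) = -2*I
w(J, H) = 1/(6 + J)
V(P) = 1/(6 + P) - P
((-686 - 1677)*(202 - 1311) + 501) + V(-45) = ((-686 - 1677)*(202 - 1311) + 501) + (1 - 1*(-45)*(6 - 45))/(6 - 45) = (-2363*(-1109) + 501) + (1 - 1*(-45)*(-39))/(-39) = (2620567 + 501) - (1 - 1755)/39 = 2621068 - 1/39*(-1754) = 2621068 + 1754/39 = 102223406/39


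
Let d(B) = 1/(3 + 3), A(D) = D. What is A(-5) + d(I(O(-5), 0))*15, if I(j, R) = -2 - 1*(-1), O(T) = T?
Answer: -5/2 ≈ -2.5000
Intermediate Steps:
I(j, R) = -1 (I(j, R) = -2 + 1 = -1)
d(B) = ⅙ (d(B) = 1/6 = ⅙)
A(-5) + d(I(O(-5), 0))*15 = -5 + (⅙)*15 = -5 + 5/2 = -5/2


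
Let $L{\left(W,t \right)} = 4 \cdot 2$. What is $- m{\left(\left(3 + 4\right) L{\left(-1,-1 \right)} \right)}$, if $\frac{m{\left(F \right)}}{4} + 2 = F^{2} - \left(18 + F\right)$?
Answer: $-12240$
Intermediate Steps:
$L{\left(W,t \right)} = 8$
$m{\left(F \right)} = -80 - 4 F + 4 F^{2}$ ($m{\left(F \right)} = -8 + 4 \left(F^{2} - \left(18 + F\right)\right) = -8 + 4 \left(-18 + F^{2} - F\right) = -8 - \left(72 - 4 F^{2} + 4 F\right) = -80 - 4 F + 4 F^{2}$)
$- m{\left(\left(3 + 4\right) L{\left(-1,-1 \right)} \right)} = - (-80 - 4 \left(3 + 4\right) 8 + 4 \left(\left(3 + 4\right) 8\right)^{2}) = - (-80 - 4 \cdot 7 \cdot 8 + 4 \left(7 \cdot 8\right)^{2}) = - (-80 - 224 + 4 \cdot 56^{2}) = - (-80 - 224 + 4 \cdot 3136) = - (-80 - 224 + 12544) = \left(-1\right) 12240 = -12240$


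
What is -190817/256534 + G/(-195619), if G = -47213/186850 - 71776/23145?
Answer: -8071205026185804538/10851162295155910725 ≈ -0.74381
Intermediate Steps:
G = -2900818097/864928650 (G = -47213*1/186850 - 71776*1/23145 = -47213/186850 - 71776/23145 = -2900818097/864928650 ≈ -3.3538)
-190817/256534 + G/(-195619) = -190817/256534 - 2900818097/864928650/(-195619) = -190817*1/256534 - 2900818097/864928650*(-1/195619) = -190817/256534 + 2900818097/169196477584350 = -8071205026185804538/10851162295155910725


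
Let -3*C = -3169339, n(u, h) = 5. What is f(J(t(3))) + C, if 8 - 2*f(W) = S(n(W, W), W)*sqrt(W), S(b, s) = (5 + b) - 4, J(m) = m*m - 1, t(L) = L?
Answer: 3169351/3 - 6*sqrt(2) ≈ 1.0564e+6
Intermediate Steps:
J(m) = -1 + m**2 (J(m) = m**2 - 1 = -1 + m**2)
C = 3169339/3 (C = -1/3*(-3169339) = 3169339/3 ≈ 1.0564e+6)
S(b, s) = 1 + b
f(W) = 4 - 3*sqrt(W) (f(W) = 4 - (1 + 5)*sqrt(W)/2 = 4 - 3*sqrt(W))
f(J(t(3))) + C = (4 - 3*sqrt(-1 + 3**2)) + 3169339/3 = (4 - 3*sqrt(-1 + 9)) + 3169339/3 = (4 - 6*sqrt(2)) + 3169339/3 = 3169351/3 - 6*sqrt(2)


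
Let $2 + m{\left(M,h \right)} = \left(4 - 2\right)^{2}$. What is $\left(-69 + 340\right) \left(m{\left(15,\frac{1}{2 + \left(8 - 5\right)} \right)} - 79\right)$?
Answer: $-20867$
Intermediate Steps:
$m{\left(M,h \right)} = 2$ ($m{\left(M,h \right)} = -2 + \left(4 - 2\right)^{2} = -2 + 2^{2} = -2 + 4 = 2$)
$\left(-69 + 340\right) \left(m{\left(15,\frac{1}{2 + \left(8 - 5\right)} \right)} - 79\right) = \left(-69 + 340\right) \left(2 - 79\right) = 271 \left(-77\right) = -20867$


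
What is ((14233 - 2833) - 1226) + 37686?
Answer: 47860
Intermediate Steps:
((14233 - 2833) - 1226) + 37686 = (11400 - 1226) + 37686 = 10174 + 37686 = 47860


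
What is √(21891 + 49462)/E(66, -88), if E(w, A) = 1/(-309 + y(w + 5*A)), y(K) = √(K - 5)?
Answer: √71353*(-309 + I*√379) ≈ -82540.0 + 5200.3*I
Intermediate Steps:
y(K) = √(-5 + K)
E(w, A) = 1/(-309 + √(-5 + w + 5*A)) (E(w, A) = 1/(-309 + √(-5 + (w + 5*A))) = 1/(-309 + √(-5 + w + 5*A)))
√(21891 + 49462)/E(66, -88) = √(21891 + 49462)/(1/(-309 + √(-5 + 66 + 5*(-88)))) = √71353/(1/(-309 + √(-5 + 66 - 440))) = √71353/(1/(-309 + √(-379))) = √71353/(1/(-309 + I*√379)) = √71353*(-309 + I*√379)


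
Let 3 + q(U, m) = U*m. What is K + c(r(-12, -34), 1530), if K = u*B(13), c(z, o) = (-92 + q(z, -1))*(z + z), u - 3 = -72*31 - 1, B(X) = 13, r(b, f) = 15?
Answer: -32290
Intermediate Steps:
q(U, m) = -3 + U*m
u = -2230 (u = 3 + (-72*31 - 1) = 3 + (-2232 - 1) = 3 - 2233 = -2230)
c(z, o) = 2*z*(-95 - z) (c(z, o) = (-92 + (-3 + z*(-1)))*(z + z) = (-92 + (-3 - z))*(2*z) = (-95 - z)*(2*z) = 2*z*(-95 - z))
K = -28990 (K = -2230*13 = -28990)
K + c(r(-12, -34), 1530) = -28990 + 2*15*(-95 - 1*15) = -28990 + 2*15*(-95 - 15) = -28990 + 2*15*(-110) = -28990 - 3300 = -32290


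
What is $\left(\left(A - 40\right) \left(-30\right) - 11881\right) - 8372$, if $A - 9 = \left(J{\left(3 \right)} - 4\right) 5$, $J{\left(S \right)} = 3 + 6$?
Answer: $-20073$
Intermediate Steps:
$J{\left(S \right)} = 9$
$A = 34$ ($A = 9 + \left(9 - 4\right) 5 = 9 + 5 \cdot 5 = 9 + 25 = 34$)
$\left(\left(A - 40\right) \left(-30\right) - 11881\right) - 8372 = \left(\left(34 - 40\right) \left(-30\right) - 11881\right) - 8372 = \left(\left(-6\right) \left(-30\right) - 11881\right) - 8372 = \left(180 - 11881\right) - 8372 = -11701 - 8372 = -20073$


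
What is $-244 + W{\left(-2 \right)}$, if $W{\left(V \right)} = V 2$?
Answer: $-248$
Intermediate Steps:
$W{\left(V \right)} = 2 V$
$-244 + W{\left(-2 \right)} = -244 + 2 \left(-2\right) = -244 - 4 = -248$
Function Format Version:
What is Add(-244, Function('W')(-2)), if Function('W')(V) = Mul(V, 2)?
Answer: -248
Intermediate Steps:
Function('W')(V) = Mul(2, V)
Add(-244, Function('W')(-2)) = Add(-244, Mul(2, -2)) = Add(-244, -4) = -248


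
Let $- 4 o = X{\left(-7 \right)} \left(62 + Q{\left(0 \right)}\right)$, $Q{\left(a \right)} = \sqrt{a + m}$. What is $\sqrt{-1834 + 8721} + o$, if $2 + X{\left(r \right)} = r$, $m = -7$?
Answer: $\frac{279}{2} + \sqrt{6887} + \frac{9 i \sqrt{7}}{4} \approx 222.49 + 5.9529 i$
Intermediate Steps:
$X{\left(r \right)} = -2 + r$
$Q{\left(a \right)} = \sqrt{-7 + a}$ ($Q{\left(a \right)} = \sqrt{a - 7} = \sqrt{-7 + a}$)
$o = \frac{279}{2} + \frac{9 i \sqrt{7}}{4}$ ($o = - \frac{\left(-2 - 7\right) \left(62 + \sqrt{-7 + 0}\right)}{4} = - \frac{\left(-9\right) \left(62 + \sqrt{-7}\right)}{4} = - \frac{\left(-9\right) \left(62 + i \sqrt{7}\right)}{4} = - \frac{-558 - 9 i \sqrt{7}}{4} = \frac{279}{2} + \frac{9 i \sqrt{7}}{4} \approx 139.5 + 5.9529 i$)
$\sqrt{-1834 + 8721} + o = \sqrt{-1834 + 8721} + \left(\frac{279}{2} + \frac{9 i \sqrt{7}}{4}\right) = \sqrt{6887} + \left(\frac{279}{2} + \frac{9 i \sqrt{7}}{4}\right) = \frac{279}{2} + \sqrt{6887} + \frac{9 i \sqrt{7}}{4}$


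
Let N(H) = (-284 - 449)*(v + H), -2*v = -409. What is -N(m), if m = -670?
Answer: -682423/2 ≈ -3.4121e+5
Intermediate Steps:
v = 409/2 (v = -1/2*(-409) = 409/2 ≈ 204.50)
N(H) = -299797/2 - 733*H (N(H) = (-284 - 449)*(409/2 + H) = -733*(409/2 + H) = -299797/2 - 733*H)
-N(m) = -(-299797/2 - 733*(-670)) = -(-299797/2 + 491110) = -1*682423/2 = -682423/2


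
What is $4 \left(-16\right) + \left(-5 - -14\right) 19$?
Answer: $107$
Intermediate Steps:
$4 \left(-16\right) + \left(-5 - -14\right) 19 = -64 + \left(-5 + 14\right) 19 = -64 + 9 \cdot 19 = -64 + 171 = 107$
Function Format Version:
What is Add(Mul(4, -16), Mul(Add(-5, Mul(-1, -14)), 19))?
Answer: 107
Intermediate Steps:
Add(Mul(4, -16), Mul(Add(-5, Mul(-1, -14)), 19)) = Add(-64, Mul(Add(-5, 14), 19)) = Add(-64, Mul(9, 19)) = Add(-64, 171) = 107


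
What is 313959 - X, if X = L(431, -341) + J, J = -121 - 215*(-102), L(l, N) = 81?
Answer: 292069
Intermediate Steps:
J = 21809 (J = -121 + 21930 = 21809)
X = 21890 (X = 81 + 21809 = 21890)
313959 - X = 313959 - 1*21890 = 313959 - 21890 = 292069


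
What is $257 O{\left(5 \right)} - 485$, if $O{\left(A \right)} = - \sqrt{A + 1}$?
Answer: $-485 - 257 \sqrt{6} \approx -1114.5$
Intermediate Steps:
$O{\left(A \right)} = - \sqrt{1 + A}$
$257 O{\left(5 \right)} - 485 = 257 \left(- \sqrt{1 + 5}\right) - 485 = 257 \left(- \sqrt{6}\right) - 485 = - 257 \sqrt{6} - 485 = -485 - 257 \sqrt{6}$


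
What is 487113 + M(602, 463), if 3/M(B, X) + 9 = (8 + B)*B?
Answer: 178873251846/367211 ≈ 4.8711e+5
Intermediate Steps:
M(B, X) = 3/(-9 + B*(8 + B)) (M(B, X) = 3/(-9 + (8 + B)*B) = 3/(-9 + B*(8 + B)))
487113 + M(602, 463) = 487113 + 3/(-9 + 602**2 + 8*602) = 487113 + 3/(-9 + 362404 + 4816) = 487113 + 3/367211 = 178873251846/367211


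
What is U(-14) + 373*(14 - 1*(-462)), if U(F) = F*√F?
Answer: 177548 - 14*I*√14 ≈ 1.7755e+5 - 52.383*I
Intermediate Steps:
U(F) = F^(3/2)
U(-14) + 373*(14 - 1*(-462)) = (-14)^(3/2) + 373*(14 - 1*(-462)) = -14*I*√14 + 373*(14 + 462) = -14*I*√14 + 373*476 = -14*I*√14 + 177548 = 177548 - 14*I*√14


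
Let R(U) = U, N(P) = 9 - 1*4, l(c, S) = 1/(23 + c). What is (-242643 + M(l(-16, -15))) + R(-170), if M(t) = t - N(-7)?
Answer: -1699725/7 ≈ -2.4282e+5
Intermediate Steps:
N(P) = 5 (N(P) = 9 - 4 = 5)
M(t) = -5 + t (M(t) = t - 1*5 = t - 5 = -5 + t)
(-242643 + M(l(-16, -15))) + R(-170) = (-242643 + (-5 + 1/(23 - 16))) - 170 = (-242643 + (-5 + 1/7)) - 170 = (-242643 - 34/7) - 170 = -1698535/7 - 170 = -1699725/7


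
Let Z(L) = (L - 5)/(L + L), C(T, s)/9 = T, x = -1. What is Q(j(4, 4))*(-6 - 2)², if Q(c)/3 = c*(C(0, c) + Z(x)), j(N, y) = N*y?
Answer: 9216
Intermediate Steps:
C(T, s) = 9*T
Z(L) = (-5 + L)/(2*L) (Z(L) = (-5 + L)/((2*L)) = (-5 + L)*(1/(2*L)) = (-5 + L)/(2*L))
Q(c) = 9*c (Q(c) = 3*(c*(9*0 + (½)*(-5 - 1)/(-1))) = 3*(c*(0 + (½)*(-1)*(-6))) = 3*(c*(0 + 3)) = 3*(c*3) = 3*(3*c) = 9*c)
Q(j(4, 4))*(-6 - 2)² = (9*(4*4))*(-6 - 2)² = (9*16)*(-8)² = 144*64 = 9216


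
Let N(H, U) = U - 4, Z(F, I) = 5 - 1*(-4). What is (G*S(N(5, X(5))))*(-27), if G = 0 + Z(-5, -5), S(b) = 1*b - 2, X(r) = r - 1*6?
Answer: 1701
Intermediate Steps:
Z(F, I) = 9 (Z(F, I) = 5 + 4 = 9)
X(r) = -6 + r (X(r) = r - 6 = -6 + r)
N(H, U) = -4 + U
S(b) = -2 + b (S(b) = b - 2 = -2 + b)
G = 9 (G = 0 + 9 = 9)
(G*S(N(5, X(5))))*(-27) = (9*(-2 + (-4 + (-6 + 5))))*(-27) = (9*(-2 + (-4 - 1)))*(-27) = (9*(-2 - 5))*(-27) = (9*(-7))*(-27) = -63*(-27) = 1701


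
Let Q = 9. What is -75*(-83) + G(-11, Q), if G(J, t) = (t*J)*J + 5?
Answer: 7319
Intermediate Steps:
G(J, t) = 5 + t*J² (G(J, t) = (J*t)*J + 5 = t*J² + 5 = 5 + t*J²)
-75*(-83) + G(-11, Q) = -75*(-83) + (5 + 9*(-11)²) = 6225 + (5 + 9*121) = 6225 + (5 + 1089) = 6225 + 1094 = 7319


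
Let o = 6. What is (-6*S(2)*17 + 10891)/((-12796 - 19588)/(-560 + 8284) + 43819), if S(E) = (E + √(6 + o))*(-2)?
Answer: 21818369/84606393 + 262616*√3/28202131 ≈ 0.27401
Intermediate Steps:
S(E) = -4*√3 - 2*E (S(E) = (E + √(6 + 6))*(-2) = (E + √12)*(-2) = (E + 2*√3)*(-2) = -4*√3 - 2*E)
(-6*S(2)*17 + 10891)/((-12796 - 19588)/(-560 + 8284) + 43819) = (-6*(-4*√3 - 2*2)*17 + 10891)/((-12796 - 19588)/(-560 + 8284) + 43819) = (-6*(-4*√3 - 4)*17 + 10891)/(-32384/7724 + 43819) = (-6*(-4 - 4*√3)*17 + 10891)/(-32384*1/7724 + 43819) = ((24 + 24*√3)*17 + 10891)/(-8096/1931 + 43819) = ((408 + 408*√3) + 10891)/(84606393/1931) = (11299 + 408*√3)*(1931/84606393) = 21818369/84606393 + 262616*√3/28202131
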